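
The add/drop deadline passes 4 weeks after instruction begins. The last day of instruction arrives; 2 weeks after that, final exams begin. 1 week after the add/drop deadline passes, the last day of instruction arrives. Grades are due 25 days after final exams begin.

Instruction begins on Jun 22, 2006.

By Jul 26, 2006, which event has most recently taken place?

Instruction begins: Jun 22, 2006.
The add/drop deadline passes: Jun 22, 2006 + 4 weeks = Jul 20, 2006.
The last day of instruction arrives: Jul 20, 2006 + 1 week = Jul 27, 2006.
Final exams begin: Jul 27, 2006 + 2 weeks = Aug 10, 2006.
Grades are due: Aug 10, 2006 + 25 days = Sep 4, 2006.
Jul 26, 2006 falls between when the add/drop deadline passes (Jul 20, 2006) and when the last day of instruction arrives (Jul 27, 2006).

The add/drop deadline passes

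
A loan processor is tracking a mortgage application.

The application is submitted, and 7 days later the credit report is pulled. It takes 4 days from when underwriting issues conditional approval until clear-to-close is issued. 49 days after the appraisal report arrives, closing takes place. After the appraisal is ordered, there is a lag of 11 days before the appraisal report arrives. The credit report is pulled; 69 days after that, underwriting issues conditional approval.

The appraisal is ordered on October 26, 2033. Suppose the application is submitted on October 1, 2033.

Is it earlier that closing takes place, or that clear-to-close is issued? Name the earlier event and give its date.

Clear-to-close is issued — December 20, 2033

The appraisal is ordered: Oct 26, 2033.
The appraisal report arrives: Oct 26, 2033 + 11 days = Nov 6, 2033.
Closing takes place: Nov 6, 2033 + 49 days = Dec 25, 2033.
The application is submitted: Oct 1, 2033.
The credit report is pulled: Oct 1, 2033 + 7 days = Oct 8, 2033.
Underwriting issues conditional approval: Oct 8, 2033 + 69 days = Dec 16, 2033.
Clear-to-close is issued: Dec 16, 2033 + 4 days = Dec 20, 2033.
Comparing: closing takes place on Dec 25, 2033 vs clear-to-close is issued on Dec 20, 2033. Earlier: clear-to-close is issued.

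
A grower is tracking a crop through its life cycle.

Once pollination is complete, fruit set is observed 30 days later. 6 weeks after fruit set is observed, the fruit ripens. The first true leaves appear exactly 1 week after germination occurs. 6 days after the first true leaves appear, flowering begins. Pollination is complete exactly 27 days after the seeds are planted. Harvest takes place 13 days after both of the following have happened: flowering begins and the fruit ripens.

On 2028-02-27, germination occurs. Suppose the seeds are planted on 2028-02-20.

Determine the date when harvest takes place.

2028-06-11

Germination occurs: Feb 27, 2028.
The first true leaves appear: Feb 27, 2028 + 1 week = Mar 5, 2028.
Flowering begins: Mar 5, 2028 + 6 days = Mar 11, 2028.
The seeds are planted: Feb 20, 2028.
Pollination is complete: Feb 20, 2028 + 27 days = Mar 18, 2028.
Fruit set is observed: Mar 18, 2028 + 30 days = Apr 17, 2028.
The fruit ripens: Apr 17, 2028 + 6 weeks = May 29, 2028.
Both prerequisites met — flowering begins (Mar 11, 2028), the fruit ripens (May 29, 2028); the later is May 29, 2028.
Harvest takes place: May 29, 2028 + 13 days = Jun 11, 2028.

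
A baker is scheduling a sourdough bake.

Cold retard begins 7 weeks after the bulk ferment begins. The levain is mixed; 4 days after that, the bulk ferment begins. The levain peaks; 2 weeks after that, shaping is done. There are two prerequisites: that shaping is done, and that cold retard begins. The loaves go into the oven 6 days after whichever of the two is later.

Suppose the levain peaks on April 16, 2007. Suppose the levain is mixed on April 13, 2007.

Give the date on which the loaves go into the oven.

The levain peaks: Apr 16, 2007.
Shaping is done: Apr 16, 2007 + 2 weeks = Apr 30, 2007.
The levain is mixed: Apr 13, 2007.
The bulk ferment begins: Apr 13, 2007 + 4 days = Apr 17, 2007.
Cold retard begins: Apr 17, 2007 + 7 weeks = Jun 5, 2007.
Both prerequisites met — shaping is done (Apr 30, 2007), cold retard begins (Jun 5, 2007); the later is Jun 5, 2007.
The loaves go into the oven: Jun 5, 2007 + 6 days = Jun 11, 2007.

June 11, 2007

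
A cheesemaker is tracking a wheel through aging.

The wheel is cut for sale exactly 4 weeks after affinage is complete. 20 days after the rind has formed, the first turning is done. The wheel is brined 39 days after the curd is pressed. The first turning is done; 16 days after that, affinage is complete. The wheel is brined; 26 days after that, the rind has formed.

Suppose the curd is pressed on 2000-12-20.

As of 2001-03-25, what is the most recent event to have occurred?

The curd is pressed: Dec 20, 2000.
The wheel is brined: Dec 20, 2000 + 39 days = Jan 28, 2001.
The rind has formed: Jan 28, 2001 + 26 days = Feb 23, 2001.
The first turning is done: Feb 23, 2001 + 20 days = Mar 15, 2001.
Affinage is complete: Mar 15, 2001 + 16 days = Mar 31, 2001.
The wheel is cut for sale: Mar 31, 2001 + 4 weeks = Apr 28, 2001.
Mar 25, 2001 falls between when the first turning is done (Mar 15, 2001) and when affinage is complete (Mar 31, 2001).

The first turning is done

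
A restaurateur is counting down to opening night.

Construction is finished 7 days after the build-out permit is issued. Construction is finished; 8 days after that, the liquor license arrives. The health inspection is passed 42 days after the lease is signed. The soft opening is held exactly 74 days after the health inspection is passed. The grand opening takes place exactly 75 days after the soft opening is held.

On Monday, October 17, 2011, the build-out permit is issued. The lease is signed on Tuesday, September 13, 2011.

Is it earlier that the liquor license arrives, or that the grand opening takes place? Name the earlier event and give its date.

The build-out permit is issued: Oct 17, 2011.
Construction is finished: Oct 17, 2011 + 7 days = Oct 24, 2011.
The liquor license arrives: Oct 24, 2011 + 8 days = Nov 1, 2011.
The lease is signed: Sep 13, 2011.
The health inspection is passed: Sep 13, 2011 + 42 days = Oct 25, 2011.
The soft opening is held: Oct 25, 2011 + 74 days = Jan 7, 2012.
The grand opening takes place: Jan 7, 2012 + 75 days = Mar 22, 2012.
Comparing: the liquor license arrives on Nov 1, 2011 vs the grand opening takes place on Mar 22, 2012. Earlier: the liquor license arrives.

The liquor license arrives — Tuesday, November 1, 2011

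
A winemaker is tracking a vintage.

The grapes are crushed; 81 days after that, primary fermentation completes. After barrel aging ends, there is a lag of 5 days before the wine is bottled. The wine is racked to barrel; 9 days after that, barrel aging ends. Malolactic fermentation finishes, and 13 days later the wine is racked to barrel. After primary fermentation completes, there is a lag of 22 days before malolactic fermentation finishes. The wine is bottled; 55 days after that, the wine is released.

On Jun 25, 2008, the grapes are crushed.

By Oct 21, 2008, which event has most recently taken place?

The grapes are crushed: Jun 25, 2008.
Primary fermentation completes: Jun 25, 2008 + 81 days = Sep 14, 2008.
Malolactic fermentation finishes: Sep 14, 2008 + 22 days = Oct 6, 2008.
The wine is racked to barrel: Oct 6, 2008 + 13 days = Oct 19, 2008.
Barrel aging ends: Oct 19, 2008 + 9 days = Oct 28, 2008.
The wine is bottled: Oct 28, 2008 + 5 days = Nov 2, 2008.
The wine is released: Nov 2, 2008 + 55 days = Dec 27, 2008.
Oct 21, 2008 falls between when the wine is racked to barrel (Oct 19, 2008) and when barrel aging ends (Oct 28, 2008).

The wine is racked to barrel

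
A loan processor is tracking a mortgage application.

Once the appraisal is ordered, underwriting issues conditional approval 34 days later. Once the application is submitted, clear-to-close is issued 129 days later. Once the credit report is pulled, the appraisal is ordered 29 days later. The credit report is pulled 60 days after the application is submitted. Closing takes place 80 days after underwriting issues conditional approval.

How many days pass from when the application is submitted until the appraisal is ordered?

Causal path: the application is submitted → the credit report is pulled → the appraisal is ordered.
Total delay along the path: 60 + 29 = 89 days.

89 days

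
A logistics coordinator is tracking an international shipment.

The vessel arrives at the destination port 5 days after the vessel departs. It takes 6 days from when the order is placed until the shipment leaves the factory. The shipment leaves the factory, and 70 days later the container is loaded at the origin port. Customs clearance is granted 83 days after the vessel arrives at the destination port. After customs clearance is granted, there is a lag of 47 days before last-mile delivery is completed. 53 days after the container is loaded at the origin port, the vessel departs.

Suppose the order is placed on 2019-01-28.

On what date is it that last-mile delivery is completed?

2019-10-19

The order is placed: Jan 28, 2019.
The shipment leaves the factory: Jan 28, 2019 + 6 days = Feb 3, 2019.
The container is loaded at the origin port: Feb 3, 2019 + 70 days = Apr 14, 2019.
The vessel departs: Apr 14, 2019 + 53 days = Jun 6, 2019.
The vessel arrives at the destination port: Jun 6, 2019 + 5 days = Jun 11, 2019.
Customs clearance is granted: Jun 11, 2019 + 83 days = Sep 2, 2019.
Last-mile delivery is completed: Sep 2, 2019 + 47 days = Oct 19, 2019.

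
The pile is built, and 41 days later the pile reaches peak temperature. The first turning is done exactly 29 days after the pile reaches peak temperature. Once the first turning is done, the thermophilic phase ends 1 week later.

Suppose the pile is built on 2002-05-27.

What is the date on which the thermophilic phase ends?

The pile is built: May 27, 2002.
The pile reaches peak temperature: May 27, 2002 + 41 days = Jul 7, 2002.
The first turning is done: Jul 7, 2002 + 29 days = Aug 5, 2002.
The thermophilic phase ends: Aug 5, 2002 + 1 week = Aug 12, 2002.

2002-08-12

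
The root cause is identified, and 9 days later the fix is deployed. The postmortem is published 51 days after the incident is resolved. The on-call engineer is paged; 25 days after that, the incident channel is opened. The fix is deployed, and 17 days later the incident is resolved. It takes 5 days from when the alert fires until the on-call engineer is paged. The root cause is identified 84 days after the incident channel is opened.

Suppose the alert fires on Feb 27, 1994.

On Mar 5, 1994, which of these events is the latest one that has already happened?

The alert fires: Feb 27, 1994.
The on-call engineer is paged: Feb 27, 1994 + 5 days = Mar 4, 1994.
The incident channel is opened: Mar 4, 1994 + 25 days = Mar 29, 1994.
The root cause is identified: Mar 29, 1994 + 84 days = Jun 21, 1994.
The fix is deployed: Jun 21, 1994 + 9 days = Jun 30, 1994.
The incident is resolved: Jun 30, 1994 + 17 days = Jul 17, 1994.
The postmortem is published: Jul 17, 1994 + 51 days = Sep 6, 1994.
Mar 5, 1994 falls between when the on-call engineer is paged (Mar 4, 1994) and when the incident channel is opened (Mar 29, 1994).

The on-call engineer is paged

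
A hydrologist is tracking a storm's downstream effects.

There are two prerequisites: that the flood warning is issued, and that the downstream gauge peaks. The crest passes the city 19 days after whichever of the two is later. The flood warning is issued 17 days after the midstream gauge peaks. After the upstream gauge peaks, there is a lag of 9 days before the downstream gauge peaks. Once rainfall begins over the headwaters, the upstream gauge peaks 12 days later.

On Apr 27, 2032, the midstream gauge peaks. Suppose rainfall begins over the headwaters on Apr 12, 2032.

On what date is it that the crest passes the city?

The midstream gauge peaks: Apr 27, 2032.
The flood warning is issued: Apr 27, 2032 + 17 days = May 14, 2032.
Rainfall begins over the headwaters: Apr 12, 2032.
The upstream gauge peaks: Apr 12, 2032 + 12 days = Apr 24, 2032.
The downstream gauge peaks: Apr 24, 2032 + 9 days = May 3, 2032.
Both prerequisites met — the flood warning is issued (May 14, 2032), the downstream gauge peaks (May 3, 2032); the later is May 14, 2032.
The crest passes the city: May 14, 2032 + 19 days = Jun 2, 2032.

Jun 2, 2032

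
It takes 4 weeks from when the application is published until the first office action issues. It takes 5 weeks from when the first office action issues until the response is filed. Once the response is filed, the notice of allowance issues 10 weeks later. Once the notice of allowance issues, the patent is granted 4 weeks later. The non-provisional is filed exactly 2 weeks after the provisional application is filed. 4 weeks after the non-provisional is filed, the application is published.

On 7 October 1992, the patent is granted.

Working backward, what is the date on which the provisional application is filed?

The patent is granted: Oct 7, 1992.
The notice of allowance issues: Oct 7, 1992 − 4 weeks = Sep 9, 1992.
The response is filed: Sep 9, 1992 − 10 weeks = Jul 1, 1992.
The first office action issues: Jul 1, 1992 − 5 weeks = May 27, 1992.
The application is published: May 27, 1992 − 4 weeks = Apr 29, 1992.
The non-provisional is filed: Apr 29, 1992 − 4 weeks = Apr 1, 1992.
The provisional application is filed: Apr 1, 1992 − 2 weeks = Mar 18, 1992.

18 March 1992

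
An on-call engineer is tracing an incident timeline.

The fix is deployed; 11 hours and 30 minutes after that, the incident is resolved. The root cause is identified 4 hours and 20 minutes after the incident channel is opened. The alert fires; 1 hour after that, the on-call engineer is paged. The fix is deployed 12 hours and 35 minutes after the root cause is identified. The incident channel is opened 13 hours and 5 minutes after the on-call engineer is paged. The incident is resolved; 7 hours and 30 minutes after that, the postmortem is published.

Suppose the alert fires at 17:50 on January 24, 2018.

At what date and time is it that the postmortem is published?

The alert fires: 17:50 Jan 24, 2018.
The on-call engineer is paged: 17:50 Jan 24, 2018 + 1h = 18:50 Jan 24, 2018.
The incident channel is opened: 18:50 Jan 24, 2018 + 13h05m = 07:55 Jan 25, 2018.
The root cause is identified: 07:55 Jan 25, 2018 + 4h20m = 12:15 Jan 25, 2018.
The fix is deployed: 12:15 Jan 25, 2018 + 12h35m = 00:50 Jan 26, 2018.
The incident is resolved: 00:50 Jan 26, 2018 + 11h30m = 12:20 Jan 26, 2018.
The postmortem is published: 12:20 Jan 26, 2018 + 7h30m = 19:50 Jan 26, 2018.

19:50 on January 26, 2018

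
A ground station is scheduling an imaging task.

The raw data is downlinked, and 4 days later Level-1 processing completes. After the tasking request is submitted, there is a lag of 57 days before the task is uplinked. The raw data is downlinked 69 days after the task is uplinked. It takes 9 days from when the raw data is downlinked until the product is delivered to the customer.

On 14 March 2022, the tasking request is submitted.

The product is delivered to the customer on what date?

The tasking request is submitted: Mar 14, 2022.
The task is uplinked: Mar 14, 2022 + 57 days = May 10, 2022.
The raw data is downlinked: May 10, 2022 + 69 days = Jul 18, 2022.
The product is delivered to the customer: Jul 18, 2022 + 9 days = Jul 27, 2022.

27 July 2022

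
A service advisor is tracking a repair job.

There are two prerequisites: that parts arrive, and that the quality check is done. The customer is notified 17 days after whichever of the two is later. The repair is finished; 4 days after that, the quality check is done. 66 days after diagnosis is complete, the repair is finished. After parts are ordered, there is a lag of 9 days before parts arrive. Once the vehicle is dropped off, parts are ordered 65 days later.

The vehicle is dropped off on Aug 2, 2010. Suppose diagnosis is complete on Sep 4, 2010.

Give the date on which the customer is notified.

The vehicle is dropped off: Aug 2, 2010.
Parts are ordered: Aug 2, 2010 + 65 days = Oct 6, 2010.
Parts arrive: Oct 6, 2010 + 9 days = Oct 15, 2010.
Diagnosis is complete: Sep 4, 2010.
The repair is finished: Sep 4, 2010 + 66 days = Nov 9, 2010.
The quality check is done: Nov 9, 2010 + 4 days = Nov 13, 2010.
Both prerequisites met — parts arrive (Oct 15, 2010), the quality check is done (Nov 13, 2010); the later is Nov 13, 2010.
The customer is notified: Nov 13, 2010 + 17 days = Nov 30, 2010.

Nov 30, 2010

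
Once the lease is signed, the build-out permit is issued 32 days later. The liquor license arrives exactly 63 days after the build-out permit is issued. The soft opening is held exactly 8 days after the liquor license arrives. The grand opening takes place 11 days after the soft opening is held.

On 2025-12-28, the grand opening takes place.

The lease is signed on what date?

The grand opening takes place: Dec 28, 2025.
The soft opening is held: Dec 28, 2025 − 11 days = Dec 17, 2025.
The liquor license arrives: Dec 17, 2025 − 8 days = Dec 9, 2025.
The build-out permit is issued: Dec 9, 2025 − 63 days = Oct 7, 2025.
The lease is signed: Oct 7, 2025 − 32 days = Sep 5, 2025.

2025-09-05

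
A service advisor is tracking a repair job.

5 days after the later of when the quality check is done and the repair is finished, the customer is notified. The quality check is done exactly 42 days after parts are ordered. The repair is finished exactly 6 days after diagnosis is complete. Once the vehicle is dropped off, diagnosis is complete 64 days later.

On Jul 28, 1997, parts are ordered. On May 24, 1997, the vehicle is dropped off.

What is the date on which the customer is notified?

Sep 13, 1997

Parts are ordered: Jul 28, 1997.
The quality check is done: Jul 28, 1997 + 42 days = Sep 8, 1997.
The vehicle is dropped off: May 24, 1997.
Diagnosis is complete: May 24, 1997 + 64 days = Jul 27, 1997.
The repair is finished: Jul 27, 1997 + 6 days = Aug 2, 1997.
Both prerequisites met — the quality check is done (Sep 8, 1997), the repair is finished (Aug 2, 1997); the later is Sep 8, 1997.
The customer is notified: Sep 8, 1997 + 5 days = Sep 13, 1997.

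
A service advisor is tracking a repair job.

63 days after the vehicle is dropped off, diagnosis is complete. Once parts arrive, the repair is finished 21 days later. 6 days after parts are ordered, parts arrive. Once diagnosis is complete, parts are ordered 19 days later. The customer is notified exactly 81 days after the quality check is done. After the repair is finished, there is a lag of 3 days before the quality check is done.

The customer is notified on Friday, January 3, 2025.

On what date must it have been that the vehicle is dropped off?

The customer is notified: Jan 3, 2025.
The quality check is done: Jan 3, 2025 − 81 days = Oct 14, 2024.
The repair is finished: Oct 14, 2024 − 3 days = Oct 11, 2024.
Parts arrive: Oct 11, 2024 − 21 days = Sep 20, 2024.
Parts are ordered: Sep 20, 2024 − 6 days = Sep 14, 2024.
Diagnosis is complete: Sep 14, 2024 − 19 days = Aug 26, 2024.
The vehicle is dropped off: Aug 26, 2024 − 63 days = Jun 24, 2024.

Monday, June 24, 2024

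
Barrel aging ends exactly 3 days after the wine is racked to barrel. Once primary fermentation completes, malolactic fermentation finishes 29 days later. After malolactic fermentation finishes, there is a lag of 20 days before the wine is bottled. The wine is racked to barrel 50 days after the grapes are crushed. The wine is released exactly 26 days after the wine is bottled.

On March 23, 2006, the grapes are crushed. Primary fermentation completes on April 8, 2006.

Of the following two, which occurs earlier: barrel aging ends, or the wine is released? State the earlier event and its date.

Barrel aging ends — May 15, 2006

The grapes are crushed: Mar 23, 2006.
The wine is racked to barrel: Mar 23, 2006 + 50 days = May 12, 2006.
Barrel aging ends: May 12, 2006 + 3 days = May 15, 2006.
Primary fermentation completes: Apr 8, 2006.
Malolactic fermentation finishes: Apr 8, 2006 + 29 days = May 7, 2006.
The wine is bottled: May 7, 2006 + 20 days = May 27, 2006.
The wine is released: May 27, 2006 + 26 days = Jun 22, 2006.
Comparing: barrel aging ends on May 15, 2006 vs the wine is released on Jun 22, 2006. Earlier: barrel aging ends.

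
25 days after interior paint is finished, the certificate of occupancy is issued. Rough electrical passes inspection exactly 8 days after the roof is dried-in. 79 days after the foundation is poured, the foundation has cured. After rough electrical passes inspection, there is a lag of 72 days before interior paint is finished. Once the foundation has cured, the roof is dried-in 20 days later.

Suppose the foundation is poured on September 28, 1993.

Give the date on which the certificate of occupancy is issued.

The foundation is poured: Sep 28, 1993.
The foundation has cured: Sep 28, 1993 + 79 days = Dec 16, 1993.
The roof is dried-in: Dec 16, 1993 + 20 days = Jan 5, 1994.
Rough electrical passes inspection: Jan 5, 1994 + 8 days = Jan 13, 1994.
Interior paint is finished: Jan 13, 1994 + 72 days = Mar 26, 1994.
The certificate of occupancy is issued: Mar 26, 1994 + 25 days = Apr 20, 1994.

April 20, 1994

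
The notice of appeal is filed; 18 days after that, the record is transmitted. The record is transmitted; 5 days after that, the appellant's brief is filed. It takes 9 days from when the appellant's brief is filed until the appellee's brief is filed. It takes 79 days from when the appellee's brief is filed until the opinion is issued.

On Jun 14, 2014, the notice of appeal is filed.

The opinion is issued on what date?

The notice of appeal is filed: Jun 14, 2014.
The record is transmitted: Jun 14, 2014 + 18 days = Jul 2, 2014.
The appellant's brief is filed: Jul 2, 2014 + 5 days = Jul 7, 2014.
The appellee's brief is filed: Jul 7, 2014 + 9 days = Jul 16, 2014.
The opinion is issued: Jul 16, 2014 + 79 days = Oct 3, 2014.

Oct 3, 2014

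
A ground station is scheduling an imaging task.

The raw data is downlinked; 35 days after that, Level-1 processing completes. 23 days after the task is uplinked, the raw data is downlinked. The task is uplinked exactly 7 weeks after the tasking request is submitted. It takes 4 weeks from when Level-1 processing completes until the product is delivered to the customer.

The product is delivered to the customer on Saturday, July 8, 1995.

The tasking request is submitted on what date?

Thursday, February 23, 1995

The product is delivered to the customer: Jul 8, 1995.
Level-1 processing completes: Jul 8, 1995 − 4 weeks = Jun 10, 1995.
The raw data is downlinked: Jun 10, 1995 − 35 days = May 6, 1995.
The task is uplinked: May 6, 1995 − 23 days = Apr 13, 1995.
The tasking request is submitted: Apr 13, 1995 − 7 weeks = Feb 23, 1995.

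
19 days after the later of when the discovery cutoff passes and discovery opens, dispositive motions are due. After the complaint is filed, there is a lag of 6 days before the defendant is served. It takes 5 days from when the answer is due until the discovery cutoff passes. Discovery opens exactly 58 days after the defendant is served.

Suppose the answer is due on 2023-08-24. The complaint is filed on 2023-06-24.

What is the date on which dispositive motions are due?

2023-09-17

The answer is due: Aug 24, 2023.
The discovery cutoff passes: Aug 24, 2023 + 5 days = Aug 29, 2023.
The complaint is filed: Jun 24, 2023.
The defendant is served: Jun 24, 2023 + 6 days = Jun 30, 2023.
Discovery opens: Jun 30, 2023 + 58 days = Aug 27, 2023.
Both prerequisites met — the discovery cutoff passes (Aug 29, 2023), discovery opens (Aug 27, 2023); the later is Aug 29, 2023.
Dispositive motions are due: Aug 29, 2023 + 19 days = Sep 17, 2023.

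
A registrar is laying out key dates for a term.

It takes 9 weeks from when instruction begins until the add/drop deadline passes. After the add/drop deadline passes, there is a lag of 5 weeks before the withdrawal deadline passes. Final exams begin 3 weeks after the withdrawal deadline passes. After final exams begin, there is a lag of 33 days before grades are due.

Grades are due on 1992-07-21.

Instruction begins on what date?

1992-02-20

Grades are due: Jul 21, 1992.
Final exams begin: Jul 21, 1992 − 33 days = Jun 18, 1992.
The withdrawal deadline passes: Jun 18, 1992 − 3 weeks = May 28, 1992.
The add/drop deadline passes: May 28, 1992 − 5 weeks = Apr 23, 1992.
Instruction begins: Apr 23, 1992 − 9 weeks = Feb 20, 1992.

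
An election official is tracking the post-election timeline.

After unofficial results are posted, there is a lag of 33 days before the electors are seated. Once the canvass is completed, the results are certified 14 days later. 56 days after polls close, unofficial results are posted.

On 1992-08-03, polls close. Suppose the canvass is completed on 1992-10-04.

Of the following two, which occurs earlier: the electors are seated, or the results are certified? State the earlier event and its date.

The results are certified — 1992-10-18

Polls close: Aug 3, 1992.
Unofficial results are posted: Aug 3, 1992 + 56 days = Sep 28, 1992.
The electors are seated: Sep 28, 1992 + 33 days = Oct 31, 1992.
The canvass is completed: Oct 4, 1992.
The results are certified: Oct 4, 1992 + 14 days = Oct 18, 1992.
Comparing: the electors are seated on Oct 31, 1992 vs the results are certified on Oct 18, 1992. Earlier: the results are certified.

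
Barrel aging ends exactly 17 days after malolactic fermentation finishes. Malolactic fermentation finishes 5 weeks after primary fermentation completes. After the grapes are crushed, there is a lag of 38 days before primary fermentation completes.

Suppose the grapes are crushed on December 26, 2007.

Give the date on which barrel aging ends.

March 25, 2008

The grapes are crushed: Dec 26, 2007.
Primary fermentation completes: Dec 26, 2007 + 38 days = Feb 2, 2008.
Malolactic fermentation finishes: Feb 2, 2008 + 5 weeks = Mar 8, 2008.
Barrel aging ends: Mar 8, 2008 + 17 days = Mar 25, 2008.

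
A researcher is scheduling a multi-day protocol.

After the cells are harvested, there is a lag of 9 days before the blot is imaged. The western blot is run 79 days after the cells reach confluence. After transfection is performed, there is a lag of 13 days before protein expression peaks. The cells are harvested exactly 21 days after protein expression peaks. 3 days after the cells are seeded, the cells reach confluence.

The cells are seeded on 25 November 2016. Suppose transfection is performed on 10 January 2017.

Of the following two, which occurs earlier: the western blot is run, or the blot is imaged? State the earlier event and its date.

The cells are seeded: Nov 25, 2016.
The cells reach confluence: Nov 25, 2016 + 3 days = Nov 28, 2016.
The western blot is run: Nov 28, 2016 + 79 days = Feb 15, 2017.
Transfection is performed: Jan 10, 2017.
Protein expression peaks: Jan 10, 2017 + 13 days = Jan 23, 2017.
The cells are harvested: Jan 23, 2017 + 21 days = Feb 13, 2017.
The blot is imaged: Feb 13, 2017 + 9 days = Feb 22, 2017.
Comparing: the western blot is run on Feb 15, 2017 vs the blot is imaged on Feb 22, 2017. Earlier: the western blot is run.

The western blot is run — 15 February 2017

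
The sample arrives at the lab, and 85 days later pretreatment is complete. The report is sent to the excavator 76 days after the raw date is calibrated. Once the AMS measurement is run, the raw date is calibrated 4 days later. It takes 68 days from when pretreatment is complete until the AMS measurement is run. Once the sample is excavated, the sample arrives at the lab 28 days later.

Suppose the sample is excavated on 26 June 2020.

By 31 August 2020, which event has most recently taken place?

The sample arrives at the lab

The sample is excavated: Jun 26, 2020.
The sample arrives at the lab: Jun 26, 2020 + 28 days = Jul 24, 2020.
Pretreatment is complete: Jul 24, 2020 + 85 days = Oct 17, 2020.
The AMS measurement is run: Oct 17, 2020 + 68 days = Dec 24, 2020.
The raw date is calibrated: Dec 24, 2020 + 4 days = Dec 28, 2020.
The report is sent to the excavator: Dec 28, 2020 + 76 days = Mar 14, 2021.
Aug 31, 2020 falls between when the sample arrives at the lab (Jul 24, 2020) and when pretreatment is complete (Oct 17, 2020).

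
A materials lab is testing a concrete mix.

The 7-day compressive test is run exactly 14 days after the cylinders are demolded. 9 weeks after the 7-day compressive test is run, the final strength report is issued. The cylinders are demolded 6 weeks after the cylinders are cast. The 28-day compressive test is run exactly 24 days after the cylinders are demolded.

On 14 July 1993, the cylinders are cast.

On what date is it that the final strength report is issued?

The cylinders are cast: Jul 14, 1993.
The cylinders are demolded: Jul 14, 1993 + 6 weeks = Aug 25, 1993.
The 7-day compressive test is run: Aug 25, 1993 + 14 days = Sep 8, 1993.
The final strength report is issued: Sep 8, 1993 + 9 weeks = Nov 10, 1993.

10 November 1993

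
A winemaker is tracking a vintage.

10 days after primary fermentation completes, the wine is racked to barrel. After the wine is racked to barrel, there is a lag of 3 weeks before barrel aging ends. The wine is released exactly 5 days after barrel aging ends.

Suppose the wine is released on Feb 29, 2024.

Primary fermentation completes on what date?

Jan 24, 2024

The wine is released: Feb 29, 2024.
Barrel aging ends: Feb 29, 2024 − 5 days = Feb 24, 2024.
The wine is racked to barrel: Feb 24, 2024 − 3 weeks = Feb 3, 2024.
Primary fermentation completes: Feb 3, 2024 − 10 days = Jan 24, 2024.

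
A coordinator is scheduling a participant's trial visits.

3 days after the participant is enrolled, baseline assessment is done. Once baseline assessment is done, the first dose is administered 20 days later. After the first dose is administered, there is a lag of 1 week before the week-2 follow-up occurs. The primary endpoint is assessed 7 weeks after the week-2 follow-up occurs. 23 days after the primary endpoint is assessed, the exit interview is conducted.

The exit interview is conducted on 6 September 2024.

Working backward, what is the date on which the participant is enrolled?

27 May 2024

The exit interview is conducted: Sep 6, 2024.
The primary endpoint is assessed: Sep 6, 2024 − 23 days = Aug 14, 2024.
The week-2 follow-up occurs: Aug 14, 2024 − 7 weeks = Jun 26, 2024.
The first dose is administered: Jun 26, 2024 − 1 week = Jun 19, 2024.
Baseline assessment is done: Jun 19, 2024 − 20 days = May 30, 2024.
The participant is enrolled: May 30, 2024 − 3 days = May 27, 2024.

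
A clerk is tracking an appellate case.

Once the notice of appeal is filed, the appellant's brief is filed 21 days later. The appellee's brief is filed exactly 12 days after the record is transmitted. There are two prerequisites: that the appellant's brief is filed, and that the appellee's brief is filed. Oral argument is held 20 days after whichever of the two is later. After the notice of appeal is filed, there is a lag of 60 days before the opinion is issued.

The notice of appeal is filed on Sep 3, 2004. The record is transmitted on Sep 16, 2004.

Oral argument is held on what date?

The notice of appeal is filed: Sep 3, 2004.
The appellant's brief is filed: Sep 3, 2004 + 21 days = Sep 24, 2004.
The record is transmitted: Sep 16, 2004.
The appellee's brief is filed: Sep 16, 2004 + 12 days = Sep 28, 2004.
Both prerequisites met — the appellant's brief is filed (Sep 24, 2004), the appellee's brief is filed (Sep 28, 2004); the later is Sep 28, 2004.
Oral argument is held: Sep 28, 2004 + 20 days = Oct 18, 2004.

Oct 18, 2004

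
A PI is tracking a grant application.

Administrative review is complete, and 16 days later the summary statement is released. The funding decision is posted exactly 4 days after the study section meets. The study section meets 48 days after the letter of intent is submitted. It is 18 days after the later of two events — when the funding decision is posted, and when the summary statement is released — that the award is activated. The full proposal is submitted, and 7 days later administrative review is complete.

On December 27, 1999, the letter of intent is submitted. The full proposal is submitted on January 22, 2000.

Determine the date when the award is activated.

The letter of intent is submitted: Dec 27, 1999.
The study section meets: Dec 27, 1999 + 48 days = Feb 13, 2000.
The funding decision is posted: Feb 13, 2000 + 4 days = Feb 17, 2000.
The full proposal is submitted: Jan 22, 2000.
Administrative review is complete: Jan 22, 2000 + 7 days = Jan 29, 2000.
The summary statement is released: Jan 29, 2000 + 16 days = Feb 14, 2000.
Both prerequisites met — the funding decision is posted (Feb 17, 2000), the summary statement is released (Feb 14, 2000); the later is Feb 17, 2000.
The award is activated: Feb 17, 2000 + 18 days = Mar 6, 2000.

March 6, 2000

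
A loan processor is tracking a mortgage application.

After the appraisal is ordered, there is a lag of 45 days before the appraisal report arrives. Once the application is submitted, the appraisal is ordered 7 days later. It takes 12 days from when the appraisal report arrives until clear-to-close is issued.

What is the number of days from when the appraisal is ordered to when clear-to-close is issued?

Causal path: the appraisal is ordered → the appraisal report arrives → clear-to-close is issued.
Total delay along the path: 45 + 12 = 57 days.

57 days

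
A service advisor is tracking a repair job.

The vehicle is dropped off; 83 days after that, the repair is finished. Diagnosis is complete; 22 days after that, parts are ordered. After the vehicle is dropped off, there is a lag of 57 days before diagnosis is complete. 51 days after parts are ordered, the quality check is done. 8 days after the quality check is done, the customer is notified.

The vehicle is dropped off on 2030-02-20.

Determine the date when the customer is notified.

The vehicle is dropped off: Feb 20, 2030.
Diagnosis is complete: Feb 20, 2030 + 57 days = Apr 18, 2030.
Parts are ordered: Apr 18, 2030 + 22 days = May 10, 2030.
The quality check is done: May 10, 2030 + 51 days = Jun 30, 2030.
The customer is notified: Jun 30, 2030 + 8 days = Jul 8, 2030.

2030-07-08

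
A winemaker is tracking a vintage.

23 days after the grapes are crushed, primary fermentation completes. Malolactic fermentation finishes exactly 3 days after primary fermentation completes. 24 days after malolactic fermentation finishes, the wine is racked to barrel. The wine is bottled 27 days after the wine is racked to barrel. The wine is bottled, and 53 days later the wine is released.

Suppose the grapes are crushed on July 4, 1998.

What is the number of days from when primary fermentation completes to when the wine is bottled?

54 days

Causal path: primary fermentation completes → malolactic fermentation finishes → the wine is racked to barrel → the wine is bottled.
Total delay along the path: 3 + 24 + 27 = 54 days.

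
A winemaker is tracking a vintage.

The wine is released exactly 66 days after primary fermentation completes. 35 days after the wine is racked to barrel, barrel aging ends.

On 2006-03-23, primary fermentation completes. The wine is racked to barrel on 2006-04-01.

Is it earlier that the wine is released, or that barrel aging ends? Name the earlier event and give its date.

Barrel aging ends — 2006-05-06

Primary fermentation completes: Mar 23, 2006.
The wine is released: Mar 23, 2006 + 66 days = May 28, 2006.
The wine is racked to barrel: Apr 1, 2006.
Barrel aging ends: Apr 1, 2006 + 35 days = May 6, 2006.
Comparing: the wine is released on May 28, 2006 vs barrel aging ends on May 6, 2006. Earlier: barrel aging ends.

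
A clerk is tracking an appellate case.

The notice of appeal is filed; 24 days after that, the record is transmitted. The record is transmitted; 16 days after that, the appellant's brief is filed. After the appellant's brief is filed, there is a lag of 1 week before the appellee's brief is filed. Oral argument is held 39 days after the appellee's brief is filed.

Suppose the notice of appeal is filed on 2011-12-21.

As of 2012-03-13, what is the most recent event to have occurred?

The appellee's brief is filed

The notice of appeal is filed: Dec 21, 2011.
The record is transmitted: Dec 21, 2011 + 24 days = Jan 14, 2012.
The appellant's brief is filed: Jan 14, 2012 + 16 days = Jan 30, 2012.
The appellee's brief is filed: Jan 30, 2012 + 1 week = Feb 6, 2012.
Oral argument is held: Feb 6, 2012 + 39 days = Mar 16, 2012.
Mar 13, 2012 falls between when the appellee's brief is filed (Feb 6, 2012) and when oral argument is held (Mar 16, 2012).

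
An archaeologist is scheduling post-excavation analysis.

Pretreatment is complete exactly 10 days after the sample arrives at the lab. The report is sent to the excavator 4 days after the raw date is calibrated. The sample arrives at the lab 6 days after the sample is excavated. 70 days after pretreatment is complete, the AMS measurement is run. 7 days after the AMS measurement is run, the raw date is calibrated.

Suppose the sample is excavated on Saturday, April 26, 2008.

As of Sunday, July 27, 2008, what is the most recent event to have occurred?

The sample is excavated: Apr 26, 2008.
The sample arrives at the lab: Apr 26, 2008 + 6 days = May 2, 2008.
Pretreatment is complete: May 2, 2008 + 10 days = May 12, 2008.
The AMS measurement is run: May 12, 2008 + 70 days = Jul 21, 2008.
The raw date is calibrated: Jul 21, 2008 + 7 days = Jul 28, 2008.
The report is sent to the excavator: Jul 28, 2008 + 4 days = Aug 1, 2008.
Jul 27, 2008 falls between when the AMS measurement is run (Jul 21, 2008) and when the raw date is calibrated (Jul 28, 2008).

The AMS measurement is run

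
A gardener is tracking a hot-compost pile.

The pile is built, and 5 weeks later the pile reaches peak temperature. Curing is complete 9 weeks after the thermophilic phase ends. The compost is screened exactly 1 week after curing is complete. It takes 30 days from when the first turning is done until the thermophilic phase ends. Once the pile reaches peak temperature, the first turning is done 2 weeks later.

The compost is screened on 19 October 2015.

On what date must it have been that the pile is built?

23 May 2015

The compost is screened: Oct 19, 2015.
Curing is complete: Oct 19, 2015 − 1 week = Oct 12, 2015.
The thermophilic phase ends: Oct 12, 2015 − 9 weeks = Aug 10, 2015.
The first turning is done: Aug 10, 2015 − 30 days = Jul 11, 2015.
The pile reaches peak temperature: Jul 11, 2015 − 2 weeks = Jun 27, 2015.
The pile is built: Jun 27, 2015 − 5 weeks = May 23, 2015.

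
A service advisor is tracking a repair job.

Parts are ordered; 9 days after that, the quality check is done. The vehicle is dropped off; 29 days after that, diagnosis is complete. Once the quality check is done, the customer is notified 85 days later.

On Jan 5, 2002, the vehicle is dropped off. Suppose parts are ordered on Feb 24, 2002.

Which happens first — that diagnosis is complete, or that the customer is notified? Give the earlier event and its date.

The vehicle is dropped off: Jan 5, 2002.
Diagnosis is complete: Jan 5, 2002 + 29 days = Feb 3, 2002.
Parts are ordered: Feb 24, 2002.
The quality check is done: Feb 24, 2002 + 9 days = Mar 5, 2002.
The customer is notified: Mar 5, 2002 + 85 days = May 29, 2002.
Comparing: diagnosis is complete on Feb 3, 2002 vs the customer is notified on May 29, 2002. Earlier: diagnosis is complete.

Diagnosis is complete — Feb 3, 2002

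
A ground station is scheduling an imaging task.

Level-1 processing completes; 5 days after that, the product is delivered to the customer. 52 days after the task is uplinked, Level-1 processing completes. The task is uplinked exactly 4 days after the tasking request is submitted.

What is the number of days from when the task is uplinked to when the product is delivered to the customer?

Causal path: the task is uplinked → Level-1 processing completes → the product is delivered to the customer.
Total delay along the path: 52 + 5 = 57 days.

57 days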